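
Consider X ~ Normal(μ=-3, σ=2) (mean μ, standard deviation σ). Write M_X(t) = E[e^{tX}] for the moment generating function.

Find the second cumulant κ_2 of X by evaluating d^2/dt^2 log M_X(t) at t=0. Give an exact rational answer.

κ_2 = D^2[K](0) = 4

M_X(t) = e^(2*t^2 - 3*t)
K_X(t) = log M_X(t) = 2*t^2 - 3*t
D^2[K](t) = 4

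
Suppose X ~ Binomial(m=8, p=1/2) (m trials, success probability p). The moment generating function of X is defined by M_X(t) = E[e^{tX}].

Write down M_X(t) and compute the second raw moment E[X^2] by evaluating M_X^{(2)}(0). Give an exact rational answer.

E[X^2] = D^2[M](0) = 18

M_X(t) = (e^(t)/2 + 1/2)^8
D^2[M](t) = e^(8*t)/4 + 49*e^(7*t)/32 + 63*e^(6*t)/16 + 175*e^(5*t)/32 + 35*e^(4*t)/8 + 63*e^(3*t)/32 + 7*e^(2*t)/16 + e^(t)/32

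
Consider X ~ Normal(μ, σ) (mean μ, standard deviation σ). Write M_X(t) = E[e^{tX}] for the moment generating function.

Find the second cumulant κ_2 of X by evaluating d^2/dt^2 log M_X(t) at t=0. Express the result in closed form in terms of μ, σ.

M_X(t) = e^(μ*t + σ^2*t^2/2)
K_X(t) = log M_X(t) = μ*t + σ^2*t^2/2
K^(2)(t) = σ^2

κ_2 = K^(2)(0) = σ^2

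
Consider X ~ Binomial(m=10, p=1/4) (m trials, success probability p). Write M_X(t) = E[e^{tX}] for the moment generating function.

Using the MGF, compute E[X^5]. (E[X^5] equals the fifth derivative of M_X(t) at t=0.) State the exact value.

M_X(t) = (e^(t)/4 + 3/4)^10

E[X^5] = M^(5)(0) = 19025/32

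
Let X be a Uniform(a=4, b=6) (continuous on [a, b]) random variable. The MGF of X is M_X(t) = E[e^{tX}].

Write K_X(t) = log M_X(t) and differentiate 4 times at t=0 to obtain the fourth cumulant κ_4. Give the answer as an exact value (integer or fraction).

κ_4 = K′′′′(0) = -2/15

M_X(t) = (e^(6*t) - e^(4*t))/(2*t)
K_X(t) = log M_X(t) = -log(t) + log(e^(6*t) - e^(4*t)) - log(2)
K′(t) = (6*t*e^(2*t) - 4*t - e^(2*t) + 1)/(t*e^(2*t) - t)
K′′(t) = (-4*t^2*e^(2*t) + e^(4*t) - 2*e^(2*t) + 1)/(t^2*e^(4*t) - 2*t^2*e^(2*t) + t^2)
K′′′(t) = (8*t^3*e^(4*t) + 8*t^3*e^(2*t) - 2*e^(6*t) + 6*e^(4*t) - 6*e^(2*t) + 2)/(t^3*e^(6*t) - 3*t^3*e^(4*t) + 3*t^3*e^(2*t) - t^3)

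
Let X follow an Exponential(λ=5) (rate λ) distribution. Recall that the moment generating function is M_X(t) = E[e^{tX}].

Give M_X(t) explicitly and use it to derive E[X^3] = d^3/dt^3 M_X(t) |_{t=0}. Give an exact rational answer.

M_X(t) = 5/(5 - t)
D^3[M](t) = 30/(t^4 - 20*t^3 + 150*t^2 - 500*t + 625)

E[X^3] = D^3[M](0) = 6/125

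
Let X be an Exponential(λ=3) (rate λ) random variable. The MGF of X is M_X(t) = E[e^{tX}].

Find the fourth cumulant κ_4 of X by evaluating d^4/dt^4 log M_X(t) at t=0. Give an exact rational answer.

M_X(t) = 3/(3 - t)
K_X(t) = log M_X(t) = -log(3 - t) + log(3)
K^(4)(t) = 6/(t^4 - 12*t^3 + 54*t^2 - 108*t + 81)

κ_4 = K^(4)(0) = 2/27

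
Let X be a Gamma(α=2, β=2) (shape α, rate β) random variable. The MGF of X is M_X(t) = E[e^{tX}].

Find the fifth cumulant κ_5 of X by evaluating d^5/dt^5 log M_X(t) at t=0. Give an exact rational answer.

κ_5 = K^(5)(0) = 3/2

M_X(t) = 4/(2 - t)^2
K_X(t) = log M_X(t) = -2*log(2 - t) + 2*log(2)
K^(5)(t) = -48/(t^5 - 10*t^4 + 40*t^3 - 80*t^2 + 80*t - 32)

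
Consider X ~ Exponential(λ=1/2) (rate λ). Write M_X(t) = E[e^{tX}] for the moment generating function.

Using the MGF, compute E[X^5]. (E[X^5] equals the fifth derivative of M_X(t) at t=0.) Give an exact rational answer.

E[X^5] = d^5M/dt^5 |_{t=0} = 3840

M_X(t) = 1/(2*(1/2 - t))
dM/dt = 2/(4*t^2 - 4*t + 1)
d^2M/dt^2 = -8/(8*t^3 - 12*t^2 + 6*t - 1)
d^3M/dt^3 = 48/(16*t^4 - 32*t^3 + 24*t^2 - 8*t + 1)
d^4M/dt^4 = -384/(32*t^5 - 80*t^4 + 80*t^3 - 40*t^2 + 10*t - 1)
d^5M/dt^5 = 3840/(64*t^6 - 192*t^5 + 240*t^4 - 160*t^3 + 60*t^2 - 12*t + 1)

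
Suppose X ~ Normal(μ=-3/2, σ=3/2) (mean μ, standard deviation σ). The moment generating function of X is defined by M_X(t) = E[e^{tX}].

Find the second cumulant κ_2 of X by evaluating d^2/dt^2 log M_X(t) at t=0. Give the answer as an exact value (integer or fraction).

M_X(t) = e^(9*t^2/8 - 3*t/2)
K_X(t) = log M_X(t) = 9*t^2/8 - 3*t/2
K^(2)(t) = 9/4

κ_2 = K^(2)(0) = 9/4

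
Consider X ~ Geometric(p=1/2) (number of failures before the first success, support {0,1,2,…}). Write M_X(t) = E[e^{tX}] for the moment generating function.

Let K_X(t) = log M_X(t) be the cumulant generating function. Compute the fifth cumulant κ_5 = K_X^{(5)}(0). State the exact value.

κ_5 = K^(5)(0) = 150

M_X(t) = 1/(2*(1 - e^(t)/2))
K_X(t) = log M_X(t) = -log(1 - e^(t)/2) - log(2)
K^(5)(t) = (-2*e^(4*t) - 44*e^(3*t) - 88*e^(2*t) - 16*e^(t))/(e^(5*t) - 10*e^(4*t) + 40*e^(3*t) - 80*e^(2*t) + 80*e^(t) - 32)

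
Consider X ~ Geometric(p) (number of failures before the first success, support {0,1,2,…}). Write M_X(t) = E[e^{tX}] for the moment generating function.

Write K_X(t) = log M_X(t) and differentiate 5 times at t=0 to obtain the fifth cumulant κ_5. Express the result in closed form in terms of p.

κ_5 = K^(5)(0) = (p^4 - 15*p^3 + 50*p^2 - 60*p + 24)/p^5

M_X(t) = p/(-(1 - p)*e^(t) + 1)
K_X(t) = log M_X(t) = log(p) - log(-(1 - p)*e^(t) + 1)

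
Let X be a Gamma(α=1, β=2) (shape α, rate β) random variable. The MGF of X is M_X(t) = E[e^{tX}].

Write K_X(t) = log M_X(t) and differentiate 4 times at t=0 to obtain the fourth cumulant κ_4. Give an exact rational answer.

M_X(t) = 2/(2 - t)
K_X(t) = log M_X(t) = -log(2 - t) + log(2)
dK/dt = -1/(t - 2)
d^2K/dt^2 = 1/(t^2 - 4*t + 4)
d^3K/dt^3 = -2/(t^3 - 6*t^2 + 12*t - 8)
d^4K/dt^4 = 6/(t^4 - 8*t^3 + 24*t^2 - 32*t + 16)

κ_4 = d^4K/dt^4 |_{t=0} = 3/8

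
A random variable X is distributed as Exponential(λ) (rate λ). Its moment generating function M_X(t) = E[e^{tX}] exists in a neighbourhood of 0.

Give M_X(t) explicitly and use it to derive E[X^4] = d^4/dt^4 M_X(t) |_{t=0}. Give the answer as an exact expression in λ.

E[X^4] = d^4M/dt^4 |_{t=0} = 24/λ^4

M_X(t) = λ/(λ - t)
dM/dt = λ/(λ^2 - 2*λ*t + t^2)
d^2M/dt^2 = -2*λ/(-λ^3 + 3*λ^2*t - 3*λ*t^2 + t^3)
d^3M/dt^3 = 6*λ/(λ^4 - 4*λ^3*t + 6*λ^2*t^2 - 4*λ*t^3 + t^4)
d^4M/dt^4 = -24*λ/(-λ^5 + 5*λ^4*t - 10*λ^3*t^2 + 10*λ^2*t^3 - 5*λ*t^4 + t^5)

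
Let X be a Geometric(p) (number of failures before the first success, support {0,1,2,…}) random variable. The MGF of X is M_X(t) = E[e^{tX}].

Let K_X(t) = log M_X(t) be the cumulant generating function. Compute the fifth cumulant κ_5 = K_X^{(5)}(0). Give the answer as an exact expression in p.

κ_5 = d^5K/dt^5 |_{t=0} = (p^4 - 15*p^3 + 50*p^2 - 60*p + 24)/p^5

M_X(t) = p/(-(1 - p)*e^(t) + 1)
K_X(t) = log M_X(t) = log(p) - log(-(1 - p)*e^(t) + 1)
dK/dt = (-p*e^(t) + e^(t))/(p*e^(t) - e^(t) + 1)
d^2K/dt^2 = (-p*e^(t) + e^(t))/(p^2*e^(2*t) - 2*p*e^(2*t) + 2*p*e^(t) + e^(2*t) - 2*e^(t) + 1)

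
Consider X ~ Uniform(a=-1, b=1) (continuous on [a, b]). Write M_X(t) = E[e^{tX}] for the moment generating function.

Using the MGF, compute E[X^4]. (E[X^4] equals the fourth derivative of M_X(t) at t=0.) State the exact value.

E[X^4] = M′′′′(0) = 1/5

M_X(t) = (e^(t) - e^(-t))/(2*t)
M′(t) = (t*e^(2*t) + t - e^(2*t) + 1)*e^(-t)/(2*t^2)
M′′(t) = (t^2*e^(2*t) - t^2 - 2*t*e^(2*t) - 2*t + 2*e^(2*t) - 2)*e^(-t)/(2*t^3)
M′′′(t) = (t^3*e^(2*t) + t^3 - 3*t^2*e^(2*t) + 3*t^2 + 6*t*e^(2*t) + 6*t - 6*e^(2*t) + 6)*e^(-t)/(2*t^4)
M′′′′(t) = (t^4*e^(2*t) - t^4 - 4*t^3*e^(2*t) - 4*t^3 + 12*t^2*e^(2*t) - 12*t^2 - 24*t*e^(2*t) - 24*t + 24*e^(2*t) - 24)*e^(-t)/(2*t^5)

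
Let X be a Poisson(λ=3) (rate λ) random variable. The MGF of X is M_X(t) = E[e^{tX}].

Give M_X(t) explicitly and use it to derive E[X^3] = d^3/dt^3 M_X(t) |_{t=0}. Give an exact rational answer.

E[X^3] = M′′′(0) = 57

M_X(t) = e^(3*e^(t) - 3)
M′(t) = 3*e^(-3)*e^(t)*e^(3*e^(t))
M′′(t) = (9*e^(2*t)*e^(3*e^(t)) + 3*e^(t)*e^(3*e^(t)))*e^(-3)
M′′′(t) = (27*e^(3*t)*e^(3*e^(t)) + 27*e^(2*t)*e^(3*e^(t)) + 3*e^(t)*e^(3*e^(t)))*e^(-3)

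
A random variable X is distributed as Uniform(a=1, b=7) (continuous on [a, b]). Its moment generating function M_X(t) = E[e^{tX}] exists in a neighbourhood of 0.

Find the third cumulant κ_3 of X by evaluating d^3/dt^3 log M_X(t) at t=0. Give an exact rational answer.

κ_3 = d^3K/dt^3 |_{t=0} = 0

M_X(t) = (e^(7*t) - e^(t))/(6*t)
K_X(t) = log M_X(t) = -log(t) + log(e^(7*t) - e^(t)) - log(6)
dK/dt = (7*t*e^(6*t) - t - e^(6*t) + 1)/(t*e^(6*t) - t)
d^2K/dt^2 = (-36*t^2*e^(6*t) + e^(12*t) - 2*e^(6*t) + 1)/(t^2*e^(12*t) - 2*t^2*e^(6*t) + t^2)
d^3K/dt^3 = (216*t^3*e^(12*t) + 216*t^3*e^(6*t) - 2*e^(18*t) + 6*e^(12*t) - 6*e^(6*t) + 2)/(t^3*e^(18*t) - 3*t^3*e^(12*t) + 3*t^3*e^(6*t) - t^3)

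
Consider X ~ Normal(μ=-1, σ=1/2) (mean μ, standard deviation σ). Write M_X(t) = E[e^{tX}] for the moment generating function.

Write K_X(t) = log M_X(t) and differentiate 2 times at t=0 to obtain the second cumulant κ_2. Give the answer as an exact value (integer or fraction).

M_X(t) = e^(t^2/8 - t)
K_X(t) = log M_X(t) = t^2/8 - t
K^(2)(t) = 1/4

κ_2 = K^(2)(0) = 1/4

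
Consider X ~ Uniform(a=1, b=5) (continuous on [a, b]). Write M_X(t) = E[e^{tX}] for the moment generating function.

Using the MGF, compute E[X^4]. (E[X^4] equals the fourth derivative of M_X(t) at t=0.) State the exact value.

E[X^4] = M′′′′(0) = 781/5

M_X(t) = (e^(5*t) - e^(t))/(4*t)
M′(t) = (5*t*e^(5*t) - t*e^(t) - e^(5*t) + e^(t))/(4*t^2)
M′′(t) = (25*t^2*e^(5*t) - t^2*e^(t) - 10*t*e^(5*t) + 2*t*e^(t) + 2*e^(5*t) - 2*e^(t))/(4*t^3)
M′′′(t) = (125*t^3*e^(5*t) - t^3*e^(t) - 75*t^2*e^(5*t) + 3*t^2*e^(t) + 30*t*e^(5*t) - 6*t*e^(t) - 6*e^(5*t) + 6*e^(t))/(4*t^4)
M′′′′(t) = (625*t^4*e^(5*t) - t^4*e^(t) - 500*t^3*e^(5*t) + 4*t^3*e^(t) + 300*t^2*e^(5*t) - 12*t^2*e^(t) - 120*t*e^(5*t) + 24*t*e^(t) + 24*e^(5*t) - 24*e^(t))/(4*t^5)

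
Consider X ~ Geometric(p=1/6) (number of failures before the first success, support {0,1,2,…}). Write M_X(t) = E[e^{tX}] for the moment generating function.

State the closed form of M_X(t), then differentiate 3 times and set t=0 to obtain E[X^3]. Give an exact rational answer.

E[X^3] = d^3M/dt^3 |_{t=0} = 905

M_X(t) = 1/(6*(1 - 5*e^(t)/6))
dM/dt = 5*e^(t)/(25*e^(2*t) - 60*e^(t) + 36)
d^2M/dt^2 = (-25*e^(2*t) - 30*e^(t))/(125*e^(3*t) - 450*e^(2*t) + 540*e^(t) - 216)
d^3M/dt^3 = (125*e^(3*t) + 600*e^(2*t) + 180*e^(t))/(625*e^(4*t) - 3000*e^(3*t) + 5400*e^(2*t) - 4320*e^(t) + 1296)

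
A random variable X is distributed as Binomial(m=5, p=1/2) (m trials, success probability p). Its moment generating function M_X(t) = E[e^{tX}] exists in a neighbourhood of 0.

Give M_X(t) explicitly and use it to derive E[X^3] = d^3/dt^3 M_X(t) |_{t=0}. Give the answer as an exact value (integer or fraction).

E[X^3] = M^(3)(0) = 25

M_X(t) = (e^(t)/2 + 1/2)^5
M^(3)(t) = 125*e^(5*t)/32 + 10*e^(4*t) + 135*e^(3*t)/16 + 5*e^(2*t)/2 + 5*e^(t)/32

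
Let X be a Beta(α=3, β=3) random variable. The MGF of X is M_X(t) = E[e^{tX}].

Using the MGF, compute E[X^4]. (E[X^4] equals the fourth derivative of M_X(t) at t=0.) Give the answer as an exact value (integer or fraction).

E[X^4] = M′′′′(0) = 5/42

M_X(t) = ₁F₁(3; 6; t)
M′(t) = ₁F₁(4; 7; t)/2
M′′(t) = 2*₁F₁(5; 8; t)/7
M′′′(t) = 5*₁F₁(6; 9; t)/28
M′′′′(t) = 5*₁F₁(7; 10; t)/42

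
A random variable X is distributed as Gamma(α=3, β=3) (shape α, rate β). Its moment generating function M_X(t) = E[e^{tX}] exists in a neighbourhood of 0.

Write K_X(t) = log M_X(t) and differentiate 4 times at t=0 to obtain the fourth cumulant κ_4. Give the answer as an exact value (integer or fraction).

M_X(t) = 27/(3 - t)^3
K_X(t) = log M_X(t) = -3*log(3 - t) + 3*log(3)
D^4[K](t) = 18/(t^4 - 12*t^3 + 54*t^2 - 108*t + 81)

κ_4 = D^4[K](0) = 2/9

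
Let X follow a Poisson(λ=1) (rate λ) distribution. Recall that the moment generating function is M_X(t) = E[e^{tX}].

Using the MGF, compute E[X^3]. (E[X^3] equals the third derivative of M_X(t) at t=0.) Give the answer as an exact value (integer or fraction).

M_X(t) = e^(e^(t) - 1)
D^3[M](t) = (e^(3*t)*e^(e^(t)) + 3*e^(2*t)*e^(e^(t)) + e^(t)*e^(e^(t)))*e^(-1)

E[X^3] = D^3[M](0) = 5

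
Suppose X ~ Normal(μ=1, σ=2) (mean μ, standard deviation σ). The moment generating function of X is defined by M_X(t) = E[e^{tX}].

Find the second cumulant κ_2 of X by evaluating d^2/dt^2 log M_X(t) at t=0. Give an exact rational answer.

M_X(t) = e^(2*t^2 + t)
K_X(t) = log M_X(t) = 2*t^2 + t
dK/dt = 4*t + 1
d^2K/dt^2 = 4

κ_2 = d^2K/dt^2 |_{t=0} = 4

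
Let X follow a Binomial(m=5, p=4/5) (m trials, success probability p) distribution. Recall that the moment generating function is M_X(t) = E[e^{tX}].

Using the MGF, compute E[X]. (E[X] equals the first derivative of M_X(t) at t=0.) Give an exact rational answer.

M_X(t) = (4*e^(t)/5 + 1/5)^5
D[M](t) = 1024*e^(5*t)/625 + 1024*e^(4*t)/625 + 384*e^(3*t)/625 + 64*e^(2*t)/625 + 4*e^(t)/625

E[X] = D[M](0) = 4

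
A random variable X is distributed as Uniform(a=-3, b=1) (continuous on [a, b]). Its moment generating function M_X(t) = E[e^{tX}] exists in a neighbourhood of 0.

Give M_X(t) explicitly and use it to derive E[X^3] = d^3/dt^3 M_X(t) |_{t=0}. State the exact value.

E[X^3] = M^(3)(0) = -5

M_X(t) = (e^(t) - e^(-3*t))/(4*t)
M^(3)(t) = (t^3*e^(4*t) + 27*t^3 - 3*t^2*e^(4*t) + 27*t^2 + 6*t*e^(4*t) + 18*t - 6*e^(4*t) + 6)*e^(-3*t)/(4*t^4)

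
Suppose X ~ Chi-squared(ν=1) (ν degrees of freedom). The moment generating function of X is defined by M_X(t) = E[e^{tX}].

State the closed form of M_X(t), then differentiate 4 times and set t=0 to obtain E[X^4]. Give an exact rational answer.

E[X^4] = M^(4)(0) = 105

M_X(t) = 1/√(1 - 2*t)
M^(4)(t) = 105/(16*t^4*√(1 - 2*t) - 32*t^3*√(1 - 2*t) + 24*t^2*√(1 - 2*t) - 8*t*√(1 - 2*t) + √(1 - 2*t))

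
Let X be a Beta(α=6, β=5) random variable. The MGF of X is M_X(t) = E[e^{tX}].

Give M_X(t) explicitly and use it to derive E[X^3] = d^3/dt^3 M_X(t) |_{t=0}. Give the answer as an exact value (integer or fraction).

M_X(t) = ₁F₁(6; 11; t)
D^3[M](t) = 28*₁F₁(9; 14; t)/143

E[X^3] = D^3[M](0) = 28/143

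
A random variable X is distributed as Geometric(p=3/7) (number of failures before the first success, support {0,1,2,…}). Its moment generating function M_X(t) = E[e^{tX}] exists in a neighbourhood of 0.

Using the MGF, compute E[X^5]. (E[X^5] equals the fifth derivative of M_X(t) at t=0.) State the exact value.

E[X^5] = M′′′′′(0) = 135628/81

M_X(t) = 3/(7*(1 - 4*e^(t)/7))
M′(t) = 12*e^(t)/(16*e^(2*t) - 56*e^(t) + 49)
M′′(t) = (-48*e^(2*t) - 84*e^(t))/(64*e^(3*t) - 336*e^(2*t) + 588*e^(t) - 343)
M′′′(t) = (192*e^(3*t) + 1344*e^(2*t) + 588*e^(t))/(256*e^(4*t) - 1792*e^(3*t) + 4704*e^(2*t) - 5488*e^(t) + 2401)
M′′′′(t) = (-768*e^(4*t) - 14784*e^(3*t) - 25872*e^(2*t) - 4116*e^(t))/(1024*e^(5*t) - 8960*e^(4*t) + 31360*e^(3*t) - 54880*e^(2*t) + 48020*e^(t) - 16807)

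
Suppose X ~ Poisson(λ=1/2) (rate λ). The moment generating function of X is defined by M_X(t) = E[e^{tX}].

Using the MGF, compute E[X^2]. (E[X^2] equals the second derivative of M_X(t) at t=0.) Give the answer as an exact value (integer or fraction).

M_X(t) = e^(e^(t)/2 - 1/2)
M′(t) = e^(-1/2)*e^(t)*e^(e^(t)/2)/2
M′′(t) = (e^(2*t)*e^(e^(t)/2) + 2*e^(t)*e^(e^(t)/2))*e^(-1/2)/4

E[X^2] = M′′(0) = 3/4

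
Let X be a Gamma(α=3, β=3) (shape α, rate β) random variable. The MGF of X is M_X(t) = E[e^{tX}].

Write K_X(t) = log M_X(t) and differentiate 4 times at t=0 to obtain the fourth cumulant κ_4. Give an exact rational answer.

M_X(t) = 27/(3 - t)^3
K_X(t) = log M_X(t) = -3*log(3 - t) + 3*log(3)
dK/dt = -3/(t - 3)
d^2K/dt^2 = 3/(t^2 - 6*t + 9)
d^3K/dt^3 = -6/(t^3 - 9*t^2 + 27*t - 27)
d^4K/dt^4 = 18/(t^4 - 12*t^3 + 54*t^2 - 108*t + 81)

κ_4 = d^4K/dt^4 |_{t=0} = 2/9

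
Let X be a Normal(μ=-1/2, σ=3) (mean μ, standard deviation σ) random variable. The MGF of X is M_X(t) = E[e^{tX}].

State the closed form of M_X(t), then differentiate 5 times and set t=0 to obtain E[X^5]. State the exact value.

E[X^5] = d^5M/dt^5 |_{t=0} = -19801/32

M_X(t) = e^(9*t^2/2 - t/2)
dM/dt = 9*t*e^(-t/2)*e^(9*t^2/2) - e^(-t/2)*e^(9*t^2/2)/2
d^2M/dt^2 = (324*t^2*e^(9*t^2/2) - 36*t*e^(9*t^2/2) + 37*e^(9*t^2/2))*e^(-t/2)/4
d^3M/dt^3 = (5832*t^3*e^(9*t^2/2) - 972*t^2*e^(9*t^2/2) + 1998*t*e^(9*t^2/2) - 109*e^(9*t^2/2))*e^(-t/2)/8
d^4M/dt^4 = (104976*t^4*e^(9*t^2/2) - 23328*t^3*e^(9*t^2/2) + 71928*t^2*e^(9*t^2/2) - 7848*t*e^(9*t^2/2) + 4105*e^(9*t^2/2))*e^(-t/2)/16
d^5M/dt^5 = (1889568*t^5*e^(9*t^2/2) - 524880*t^4*e^(9*t^2/2) + 2157840*t^3*e^(9*t^2/2) - 353160*t^2*e^(9*t^2/2) + 369450*t*e^(9*t^2/2) - 19801*e^(9*t^2/2))*e^(-t/2)/32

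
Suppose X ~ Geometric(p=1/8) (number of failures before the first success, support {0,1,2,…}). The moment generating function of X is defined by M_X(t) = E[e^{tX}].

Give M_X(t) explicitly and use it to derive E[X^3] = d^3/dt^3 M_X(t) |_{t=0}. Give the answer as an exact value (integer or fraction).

E[X^3] = M′′′(0) = 2359

M_X(t) = 1/(8*(1 - 7*e^(t)/8))
M′(t) = 7*e^(t)/(49*e^(2*t) - 112*e^(t) + 64)
M′′(t) = (-49*e^(2*t) - 56*e^(t))/(343*e^(3*t) - 1176*e^(2*t) + 1344*e^(t) - 512)
M′′′(t) = (343*e^(3*t) + 1568*e^(2*t) + 448*e^(t))/(2401*e^(4*t) - 10976*e^(3*t) + 18816*e^(2*t) - 14336*e^(t) + 4096)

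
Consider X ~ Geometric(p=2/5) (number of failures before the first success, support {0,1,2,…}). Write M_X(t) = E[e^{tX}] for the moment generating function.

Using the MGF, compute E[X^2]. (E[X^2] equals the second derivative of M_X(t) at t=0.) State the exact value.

E[X^2] = D^2[M](0) = 6

M_X(t) = 2/(5*(1 - 3*e^(t)/5))
D^2[M](t) = (-18*e^(2*t) - 30*e^(t))/(27*e^(3*t) - 135*e^(2*t) + 225*e^(t) - 125)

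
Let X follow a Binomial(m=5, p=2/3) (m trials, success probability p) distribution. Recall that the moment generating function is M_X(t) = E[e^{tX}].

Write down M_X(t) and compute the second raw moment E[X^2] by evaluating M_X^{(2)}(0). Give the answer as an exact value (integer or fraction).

E[X^2] = M^(2)(0) = 110/9

M_X(t) = (2*e^(t)/3 + 1/3)^5
M^(2)(t) = 800*e^(5*t)/243 + 1280*e^(4*t)/243 + 80*e^(3*t)/27 + 160*e^(2*t)/243 + 10*e^(t)/243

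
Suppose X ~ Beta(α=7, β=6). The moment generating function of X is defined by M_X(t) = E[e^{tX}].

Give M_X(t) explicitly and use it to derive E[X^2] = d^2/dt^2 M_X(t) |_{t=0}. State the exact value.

E[X^2] = d^2M/dt^2 |_{t=0} = 4/13

M_X(t) = ₁F₁(7; 13; t)
dM/dt = 7*₁F₁(8; 14; t)/13
d^2M/dt^2 = 4*₁F₁(9; 15; t)/13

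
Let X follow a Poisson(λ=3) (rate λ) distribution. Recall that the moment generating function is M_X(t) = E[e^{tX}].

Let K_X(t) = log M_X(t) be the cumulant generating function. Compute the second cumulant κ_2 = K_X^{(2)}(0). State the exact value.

M_X(t) = e^(3*e^(t) - 3)
K_X(t) = log M_X(t) = 3*e^(t) - 3
D^2[K](t) = 3*e^(t)

κ_2 = D^2[K](0) = 3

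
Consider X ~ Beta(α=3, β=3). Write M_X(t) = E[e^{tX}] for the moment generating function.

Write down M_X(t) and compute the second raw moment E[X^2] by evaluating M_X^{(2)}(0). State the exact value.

M_X(t) = ₁F₁(3; 6; t)
dM/dt = ₁F₁(4; 7; t)/2
d^2M/dt^2 = 2*₁F₁(5; 8; t)/7

E[X^2] = d^2M/dt^2 |_{t=0} = 2/7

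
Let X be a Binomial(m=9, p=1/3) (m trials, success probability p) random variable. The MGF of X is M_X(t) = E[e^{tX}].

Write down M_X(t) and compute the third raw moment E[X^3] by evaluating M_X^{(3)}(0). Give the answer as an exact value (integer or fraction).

E[X^3] = M′′′(0) = 137/3

M_X(t) = (e^(t)/3 + 2/3)^9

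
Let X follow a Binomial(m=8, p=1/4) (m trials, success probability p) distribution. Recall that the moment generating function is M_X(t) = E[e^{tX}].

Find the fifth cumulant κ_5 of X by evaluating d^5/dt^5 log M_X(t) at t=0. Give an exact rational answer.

κ_5 = K′′′′′(0) = -15/16

M_X(t) = (e^(t)/4 + 3/4)^8
K_X(t) = log M_X(t) = 8*log(e^(t)/4 + 3/4)
K′(t) = 8*e^(t)/(e^(t) + 3)
K′′(t) = 24*e^(t)/(e^(2*t) + 6*e^(t) + 9)
K′′′(t) = (-24*e^(2*t) + 72*e^(t))/(e^(3*t) + 9*e^(2*t) + 27*e^(t) + 27)
K′′′′(t) = (24*e^(3*t) - 288*e^(2*t) + 216*e^(t))/(e^(4*t) + 12*e^(3*t) + 54*e^(2*t) + 108*e^(t) + 81)
K′′′′′(t) = (-24*e^(4*t) + 792*e^(3*t) - 2376*e^(2*t) + 648*e^(t))/(e^(5*t) + 15*e^(4*t) + 90*e^(3*t) + 270*e^(2*t) + 405*e^(t) + 243)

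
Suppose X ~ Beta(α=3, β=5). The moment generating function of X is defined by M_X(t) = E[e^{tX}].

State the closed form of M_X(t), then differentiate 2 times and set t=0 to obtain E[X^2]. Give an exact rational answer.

E[X^2] = D^2[M](0) = 1/6

M_X(t) = ₁F₁(3; 8; t)
D^2[M](t) = ₁F₁(5; 10; t)/6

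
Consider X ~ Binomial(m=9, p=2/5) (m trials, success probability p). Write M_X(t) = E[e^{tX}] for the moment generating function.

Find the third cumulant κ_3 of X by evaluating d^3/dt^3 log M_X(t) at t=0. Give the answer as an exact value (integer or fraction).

M_X(t) = (2*e^(t)/5 + 3/5)^9
K_X(t) = log M_X(t) = 9*log(2*e^(t)/5 + 3/5)
dK/dt = 18*e^(t)/(2*e^(t) + 3)
d^2K/dt^2 = 54*e^(t)/(4*e^(2*t) + 12*e^(t) + 9)
d^3K/dt^3 = (-108*e^(2*t) + 162*e^(t))/(8*e^(3*t) + 36*e^(2*t) + 54*e^(t) + 27)

κ_3 = d^3K/dt^3 |_{t=0} = 54/125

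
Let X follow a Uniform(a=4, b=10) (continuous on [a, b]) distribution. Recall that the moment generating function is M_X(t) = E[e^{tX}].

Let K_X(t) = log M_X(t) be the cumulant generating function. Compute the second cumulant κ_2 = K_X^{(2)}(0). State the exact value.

M_X(t) = (e^(10*t) - e^(4*t))/(6*t)
K_X(t) = log M_X(t) = -log(t) + log(e^(10*t) - e^(4*t)) - log(6)
K^(2)(t) = (-36*t^2*e^(6*t) + e^(12*t) - 2*e^(6*t) + 1)/(t^2*e^(12*t) - 2*t^2*e^(6*t) + t^2)

κ_2 = K^(2)(0) = 3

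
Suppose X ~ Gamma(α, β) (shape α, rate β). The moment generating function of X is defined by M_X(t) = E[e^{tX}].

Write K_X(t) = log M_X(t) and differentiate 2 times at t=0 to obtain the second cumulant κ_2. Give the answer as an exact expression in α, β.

M_X(t) = (β/(β - t))^α
K_X(t) = log M_X(t) = α*(log(β) - log(β - t))
D^2[K](t) = α/(β^2 - 2*β*t + t^2)

κ_2 = D^2[K](0) = α/β^2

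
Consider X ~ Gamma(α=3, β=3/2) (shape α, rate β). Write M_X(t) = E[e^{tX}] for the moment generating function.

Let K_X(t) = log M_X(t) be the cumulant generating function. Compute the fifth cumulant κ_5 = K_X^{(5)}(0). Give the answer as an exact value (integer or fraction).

κ_5 = d^5K/dt^5 |_{t=0} = 256/27

M_X(t) = 27/(8*(3/2 - t)^3)
K_X(t) = log M_X(t) = -3*log(3/2 - t) - 3*log(2) + 3*log(3)
dK/dt = -6/(2*t - 3)
d^2K/dt^2 = 12/(4*t^2 - 12*t + 9)
d^3K/dt^3 = -48/(8*t^3 - 36*t^2 + 54*t - 27)
d^4K/dt^4 = 288/(16*t^4 - 96*t^3 + 216*t^2 - 216*t + 81)
d^5K/dt^5 = -2304/(32*t^5 - 240*t^4 + 720*t^3 - 1080*t^2 + 810*t - 243)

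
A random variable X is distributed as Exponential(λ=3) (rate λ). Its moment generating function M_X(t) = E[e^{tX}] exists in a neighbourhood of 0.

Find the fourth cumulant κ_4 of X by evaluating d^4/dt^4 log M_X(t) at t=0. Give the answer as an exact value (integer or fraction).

M_X(t) = 3/(3 - t)
K_X(t) = log M_X(t) = -log(3 - t) + log(3)
K′(t) = -1/(t - 3)
K′′(t) = 1/(t^2 - 6*t + 9)
K′′′(t) = -2/(t^3 - 9*t^2 + 27*t - 27)
K′′′′(t) = 6/(t^4 - 12*t^3 + 54*t^2 - 108*t + 81)

κ_4 = K′′′′(0) = 2/27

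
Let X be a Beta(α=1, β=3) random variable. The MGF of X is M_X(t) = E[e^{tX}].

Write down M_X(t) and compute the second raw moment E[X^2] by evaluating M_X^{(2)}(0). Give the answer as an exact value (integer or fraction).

E[X^2] = M′′(0) = 1/10

M_X(t) = ₁F₁(1; 4; t)
M′(t) = ₁F₁(2; 5; t)/4
M′′(t) = ₁F₁(3; 6; t)/10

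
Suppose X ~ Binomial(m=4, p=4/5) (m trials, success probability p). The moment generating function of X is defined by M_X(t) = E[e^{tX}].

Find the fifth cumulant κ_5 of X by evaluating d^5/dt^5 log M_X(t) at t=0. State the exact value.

M_X(t) = (4*e^(t)/5 + 1/5)^4
K_X(t) = log M_X(t) = 4*log(4*e^(t)/5 + 1/5)
D^5[K](t) = (-1024*e^(4*t) + 2816*e^(3*t) - 704*e^(2*t) + 16*e^(t))/(1024*e^(5*t) + 1280*e^(4*t) + 640*e^(3*t) + 160*e^(2*t) + 20*e^(t) + 1)

κ_5 = D^5[K](0) = 1104/3125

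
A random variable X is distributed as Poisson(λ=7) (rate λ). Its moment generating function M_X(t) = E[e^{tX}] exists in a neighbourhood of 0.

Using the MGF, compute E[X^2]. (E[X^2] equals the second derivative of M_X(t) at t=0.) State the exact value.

E[X^2] = M′′(0) = 56

M_X(t) = e^(7*e^(t) - 7)
M′(t) = 7*e^(-7)*e^(t)*e^(7*e^(t))
M′′(t) = (49*e^(2*t)*e^(7*e^(t)) + 7*e^(t)*e^(7*e^(t)))*e^(-7)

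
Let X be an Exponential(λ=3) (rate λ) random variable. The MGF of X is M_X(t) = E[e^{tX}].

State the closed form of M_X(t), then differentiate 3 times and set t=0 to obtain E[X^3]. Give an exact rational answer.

E[X^3] = M′′′(0) = 2/9

M_X(t) = 3/(3 - t)
M′(t) = 3/(t^2 - 6*t + 9)
M′′(t) = -6/(t^3 - 9*t^2 + 27*t - 27)
M′′′(t) = 18/(t^4 - 12*t^3 + 54*t^2 - 108*t + 81)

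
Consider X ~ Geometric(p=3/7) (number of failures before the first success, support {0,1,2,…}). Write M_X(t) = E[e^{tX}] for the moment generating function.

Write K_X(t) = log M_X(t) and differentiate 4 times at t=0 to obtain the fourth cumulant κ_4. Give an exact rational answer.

κ_4 = K^(4)(0) = 1652/27

M_X(t) = 3/(7*(1 - 4*e^(t)/7))
K_X(t) = log M_X(t) = -log(1 - 4*e^(t)/7) - log(7) + log(3)
K^(4)(t) = (448*e^(3*t) + 3136*e^(2*t) + 1372*e^(t))/(256*e^(4*t) - 1792*e^(3*t) + 4704*e^(2*t) - 5488*e^(t) + 2401)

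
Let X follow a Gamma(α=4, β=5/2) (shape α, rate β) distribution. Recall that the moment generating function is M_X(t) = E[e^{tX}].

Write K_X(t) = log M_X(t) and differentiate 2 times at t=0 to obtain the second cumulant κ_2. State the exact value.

M_X(t) = 625/(16*(5/2 - t)^4)
K_X(t) = log M_X(t) = -4*log(5/2 - t) - 4*log(2) + 4*log(5)
K^(2)(t) = 16/(4*t^2 - 20*t + 25)

κ_2 = K^(2)(0) = 16/25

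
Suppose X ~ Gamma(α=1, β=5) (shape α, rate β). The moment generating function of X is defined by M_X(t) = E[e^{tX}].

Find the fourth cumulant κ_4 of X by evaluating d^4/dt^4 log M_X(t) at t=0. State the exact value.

κ_4 = D^4[K](0) = 6/625

M_X(t) = 5/(5 - t)
K_X(t) = log M_X(t) = -log(5 - t) + log(5)
D^4[K](t) = 6/(t^4 - 20*t^3 + 150*t^2 - 500*t + 625)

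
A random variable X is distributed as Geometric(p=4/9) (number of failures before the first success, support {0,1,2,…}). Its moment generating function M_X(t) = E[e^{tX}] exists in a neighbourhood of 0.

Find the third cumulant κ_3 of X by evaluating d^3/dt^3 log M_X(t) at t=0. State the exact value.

κ_3 = K^(3)(0) = 315/32

M_X(t) = 4/(9*(1 - 5*e^(t)/9))
K_X(t) = log M_X(t) = -log(1 - 5*e^(t)/9) - 2*log(3) + 2*log(2)
K^(3)(t) = (-225*e^(2*t) - 405*e^(t))/(125*e^(3*t) - 675*e^(2*t) + 1215*e^(t) - 729)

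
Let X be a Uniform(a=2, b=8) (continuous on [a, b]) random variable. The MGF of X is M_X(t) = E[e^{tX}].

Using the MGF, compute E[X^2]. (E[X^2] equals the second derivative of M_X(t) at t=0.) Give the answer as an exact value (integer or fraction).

E[X^2] = D^2[M](0) = 28

M_X(t) = (e^(8*t) - e^(2*t))/(6*t)
D^2[M](t) = (32*t^2*e^(8*t) - 2*t^2*e^(2*t) - 8*t*e^(8*t) + 2*t*e^(2*t) + e^(8*t) - e^(2*t))/(3*t^3)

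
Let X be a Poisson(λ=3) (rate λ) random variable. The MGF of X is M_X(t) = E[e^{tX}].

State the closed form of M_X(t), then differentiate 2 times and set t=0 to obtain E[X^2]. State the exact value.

M_X(t) = e^(3*e^(t) - 3)
M′(t) = 3*e^(-3)*e^(t)*e^(3*e^(t))
M′′(t) = (9*e^(2*t)*e^(3*e^(t)) + 3*e^(t)*e^(3*e^(t)))*e^(-3)

E[X^2] = M′′(0) = 12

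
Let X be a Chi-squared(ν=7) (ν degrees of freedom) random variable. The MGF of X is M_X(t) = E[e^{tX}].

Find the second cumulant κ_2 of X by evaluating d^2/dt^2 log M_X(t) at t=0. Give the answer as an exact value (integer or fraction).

M_X(t) = (1 - 2*t)^(-7/2)
K_X(t) = log M_X(t) = -7*log(1 - 2*t)/2
dK/dt = -7/(2*t - 1)
d^2K/dt^2 = 14/(4*t^2 - 4*t + 1)

κ_2 = d^2K/dt^2 |_{t=0} = 14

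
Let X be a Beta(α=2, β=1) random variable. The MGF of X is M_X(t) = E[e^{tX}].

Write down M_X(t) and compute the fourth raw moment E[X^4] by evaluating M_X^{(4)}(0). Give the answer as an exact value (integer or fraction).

E[X^4] = d^4M/dt^4 |_{t=0} = 1/3

M_X(t) = ₁F₁(2; 3; t)
dM/dt = 2*₁F₁(3; 4; t)/3
d^2M/dt^2 = ₁F₁(4; 5; t)/2
d^3M/dt^3 = 2*₁F₁(5; 6; t)/5
d^4M/dt^4 = ₁F₁(6; 7; t)/3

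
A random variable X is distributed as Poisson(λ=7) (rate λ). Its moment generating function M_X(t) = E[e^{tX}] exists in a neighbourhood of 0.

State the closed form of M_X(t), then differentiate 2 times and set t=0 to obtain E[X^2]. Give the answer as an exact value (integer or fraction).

E[X^2] = D^2[M](0) = 56

M_X(t) = e^(7*e^(t) - 7)
D^2[M](t) = (49*e^(2*t)*e^(7*e^(t)) + 7*e^(t)*e^(7*e^(t)))*e^(-7)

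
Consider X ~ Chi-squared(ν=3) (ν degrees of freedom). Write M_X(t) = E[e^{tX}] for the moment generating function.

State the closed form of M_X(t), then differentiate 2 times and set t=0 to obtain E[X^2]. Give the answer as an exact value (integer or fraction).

M_X(t) = (1 - 2*t)^(-3/2)
M′(t) = 3/(4*t^2*√(1 - 2*t) - 4*t*√(1 - 2*t) + √(1 - 2*t))
M′′(t) = -15/(8*t^3*√(1 - 2*t) - 12*t^2*√(1 - 2*t) + 6*t*√(1 - 2*t) - √(1 - 2*t))

E[X^2] = M′′(0) = 15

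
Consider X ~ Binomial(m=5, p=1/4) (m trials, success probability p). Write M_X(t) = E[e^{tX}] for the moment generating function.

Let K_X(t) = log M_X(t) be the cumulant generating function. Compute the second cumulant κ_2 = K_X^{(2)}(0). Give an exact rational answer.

κ_2 = d^2K/dt^2 |_{t=0} = 15/16

M_X(t) = (e^(t)/4 + 3/4)^5
K_X(t) = log M_X(t) = 5*log(e^(t)/4 + 3/4)
dK/dt = 5*e^(t)/(e^(t) + 3)
d^2K/dt^2 = 15*e^(t)/(e^(2*t) + 6*e^(t) + 9)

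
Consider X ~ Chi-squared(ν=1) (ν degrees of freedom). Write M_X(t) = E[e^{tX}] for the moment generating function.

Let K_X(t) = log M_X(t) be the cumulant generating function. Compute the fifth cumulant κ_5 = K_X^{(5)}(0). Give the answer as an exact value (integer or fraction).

M_X(t) = 1/√(1 - 2*t)
K_X(t) = log M_X(t) = -log(1 - 2*t)/2
dK/dt = -1/(2*t - 1)
d^2K/dt^2 = 2/(4*t^2 - 4*t + 1)
d^3K/dt^3 = -8/(8*t^3 - 12*t^2 + 6*t - 1)
d^4K/dt^4 = 48/(16*t^4 - 32*t^3 + 24*t^2 - 8*t + 1)
d^5K/dt^5 = -384/(32*t^5 - 80*t^4 + 80*t^3 - 40*t^2 + 10*t - 1)

κ_5 = d^5K/dt^5 |_{t=0} = 384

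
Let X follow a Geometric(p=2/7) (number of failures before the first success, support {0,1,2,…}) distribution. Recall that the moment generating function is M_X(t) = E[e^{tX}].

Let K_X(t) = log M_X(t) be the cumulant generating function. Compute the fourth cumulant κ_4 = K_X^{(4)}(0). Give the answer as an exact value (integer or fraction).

κ_4 = K^(4)(0) = 3745/8

M_X(t) = 2/(7*(1 - 5*e^(t)/7))
K_X(t) = log M_X(t) = -log(1 - 5*e^(t)/7) - log(7) + log(2)
K^(4)(t) = (875*e^(3*t) + 4900*e^(2*t) + 1715*e^(t))/(625*e^(4*t) - 3500*e^(3*t) + 7350*e^(2*t) - 6860*e^(t) + 2401)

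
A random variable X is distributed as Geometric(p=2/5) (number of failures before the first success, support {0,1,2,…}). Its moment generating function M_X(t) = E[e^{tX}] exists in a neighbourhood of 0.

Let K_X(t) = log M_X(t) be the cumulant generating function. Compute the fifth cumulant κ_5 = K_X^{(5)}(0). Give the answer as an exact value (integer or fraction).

κ_5 = K^(5)(0) = 690

M_X(t) = 2/(5*(1 - 3*e^(t)/5))
K_X(t) = log M_X(t) = -log(1 - 3*e^(t)/5) - log(5) + log(2)
K^(5)(t) = (-405*e^(4*t) - 7425*e^(3*t) - 12375*e^(2*t) - 1875*e^(t))/(243*e^(5*t) - 2025*e^(4*t) + 6750*e^(3*t) - 11250*e^(2*t) + 9375*e^(t) - 3125)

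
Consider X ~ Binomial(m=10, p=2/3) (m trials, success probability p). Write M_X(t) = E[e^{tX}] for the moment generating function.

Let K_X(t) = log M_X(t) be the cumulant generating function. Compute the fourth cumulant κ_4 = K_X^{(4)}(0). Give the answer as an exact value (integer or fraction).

κ_4 = D^4[K](0) = -20/27

M_X(t) = (2*e^(t)/3 + 1/3)^10
K_X(t) = log M_X(t) = 10*log(2*e^(t)/3 + 1/3)
D^4[K](t) = (80*e^(3*t) - 160*e^(2*t) + 20*e^(t))/(16*e^(4*t) + 32*e^(3*t) + 24*e^(2*t) + 8*e^(t) + 1)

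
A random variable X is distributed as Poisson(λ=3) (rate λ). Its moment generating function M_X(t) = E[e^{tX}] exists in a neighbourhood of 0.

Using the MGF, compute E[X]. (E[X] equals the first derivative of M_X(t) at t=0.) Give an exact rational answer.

M_X(t) = e^(3*e^(t) - 3)
D[M](t) = 3*e^(-3)*e^(t)*e^(3*e^(t))

E[X] = D[M](0) = 3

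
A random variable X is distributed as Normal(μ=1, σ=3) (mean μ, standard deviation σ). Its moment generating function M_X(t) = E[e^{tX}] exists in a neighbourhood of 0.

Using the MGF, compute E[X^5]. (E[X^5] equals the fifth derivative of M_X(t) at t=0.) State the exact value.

E[X^5] = M′′′′′(0) = 1306

M_X(t) = e^(9*t^2/2 + t)
M′(t) = 9*t*e^(t)*e^(9*t^2/2) + e^(t)*e^(9*t^2/2)
M′′(t) = 81*t^2*e^(t)*e^(9*t^2/2) + 18*t*e^(t)*e^(9*t^2/2) + 10*e^(t)*e^(9*t^2/2)
M′′′(t) = 729*t^3*e^(t)*e^(9*t^2/2) + 243*t^2*e^(t)*e^(9*t^2/2) + 270*t*e^(t)*e^(9*t^2/2) + 28*e^(t)*e^(9*t^2/2)
M′′′′(t) = 6561*t^4*e^(t)*e^(9*t^2/2) + 2916*t^3*e^(t)*e^(9*t^2/2) + 4860*t^2*e^(t)*e^(9*t^2/2) + 1008*t*e^(t)*e^(9*t^2/2) + 298*e^(t)*e^(9*t^2/2)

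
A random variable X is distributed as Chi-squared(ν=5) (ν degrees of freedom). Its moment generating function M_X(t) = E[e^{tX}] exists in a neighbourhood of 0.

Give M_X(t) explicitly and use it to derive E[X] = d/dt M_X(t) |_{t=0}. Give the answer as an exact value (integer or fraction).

M_X(t) = (1 - 2*t)^(-5/2)
D[M](t) = -5/(8*t^3*√(1 - 2*t) - 12*t^2*√(1 - 2*t) + 6*t*√(1 - 2*t) - √(1 - 2*t))

E[X] = D[M](0) = 5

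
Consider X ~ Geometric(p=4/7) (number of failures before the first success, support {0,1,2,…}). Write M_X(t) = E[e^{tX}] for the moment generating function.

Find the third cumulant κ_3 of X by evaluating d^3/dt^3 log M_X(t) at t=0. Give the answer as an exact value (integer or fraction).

κ_3 = K^(3)(0) = 105/32

M_X(t) = 4/(7*(1 - 3*e^(t)/7))
K_X(t) = log M_X(t) = -log(1 - 3*e^(t)/7) - log(7) + 2*log(2)
K^(3)(t) = (-63*e^(2*t) - 147*e^(t))/(27*e^(3*t) - 189*e^(2*t) + 441*e^(t) - 343)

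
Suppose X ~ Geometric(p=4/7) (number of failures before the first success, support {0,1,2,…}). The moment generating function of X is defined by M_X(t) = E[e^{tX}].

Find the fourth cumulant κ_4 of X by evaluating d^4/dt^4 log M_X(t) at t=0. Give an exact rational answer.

κ_4 = D^4[K](0) = 1491/128

M_X(t) = 4/(7*(1 - 3*e^(t)/7))
K_X(t) = log M_X(t) = -log(1 - 3*e^(t)/7) - log(7) + 2*log(2)
D^4[K](t) = (189*e^(3*t) + 1764*e^(2*t) + 1029*e^(t))/(81*e^(4*t) - 756*e^(3*t) + 2646*e^(2*t) - 4116*e^(t) + 2401)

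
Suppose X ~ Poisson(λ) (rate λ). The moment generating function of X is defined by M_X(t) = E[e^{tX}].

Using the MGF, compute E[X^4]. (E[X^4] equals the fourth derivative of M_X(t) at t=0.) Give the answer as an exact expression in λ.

E[X^4] = d^4M/dt^4 |_{t=0} = λ*(λ^3 + 6*λ^2 + 7*λ + 1)

M_X(t) = e^(λ*(e^(t) - 1))
dM/dt = λ*e^(-λ)*e^(t)*e^(λ*e^(t))
d^2M/dt^2 = (λ^2*e^(2*t)*e^(λ*e^(t)) + λ*e^(t)*e^(λ*e^(t)))*e^(-λ)
d^3M/dt^3 = (λ^3*e^(3*t)*e^(λ*e^(t)) + 3*λ^2*e^(2*t)*e^(λ*e^(t)) + λ*e^(t)*e^(λ*e^(t)))*e^(-λ)
d^4M/dt^4 = (λ^4*e^(4*t)*e^(λ*e^(t)) + 6*λ^3*e^(3*t)*e^(λ*e^(t)) + 7*λ^2*e^(2*t)*e^(λ*e^(t)) + λ*e^(t)*e^(λ*e^(t)))*e^(-λ)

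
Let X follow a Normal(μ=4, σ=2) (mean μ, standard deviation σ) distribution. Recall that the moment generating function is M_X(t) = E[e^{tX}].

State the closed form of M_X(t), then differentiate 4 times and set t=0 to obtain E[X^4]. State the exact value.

M_X(t) = e^(2*t^2 + 4*t)
M′(t) = 4*t*e^(4*t)*e^(2*t^2) + 4*e^(4*t)*e^(2*t^2)
M′′(t) = 16*t^2*e^(4*t)*e^(2*t^2) + 32*t*e^(4*t)*e^(2*t^2) + 20*e^(4*t)*e^(2*t^2)
M′′′(t) = 64*t^3*e^(4*t)*e^(2*t^2) + 192*t^2*e^(4*t)*e^(2*t^2) + 240*t*e^(4*t)*e^(2*t^2) + 112*e^(4*t)*e^(2*t^2)
M′′′′(t) = 256*t^4*e^(4*t)*e^(2*t^2) + 1024*t^3*e^(4*t)*e^(2*t^2) + 1920*t^2*e^(4*t)*e^(2*t^2) + 1792*t*e^(4*t)*e^(2*t^2) + 688*e^(4*t)*e^(2*t^2)

E[X^4] = M′′′′(0) = 688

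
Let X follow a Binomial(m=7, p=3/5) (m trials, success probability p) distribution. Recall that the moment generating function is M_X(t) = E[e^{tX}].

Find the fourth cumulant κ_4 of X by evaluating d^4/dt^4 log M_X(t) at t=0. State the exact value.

κ_4 = K′′′′(0) = -462/625

M_X(t) = (3*e^(t)/5 + 2/5)^7
K_X(t) = log M_X(t) = 7*log(3*e^(t)/5 + 2/5)
K′(t) = 21*e^(t)/(3*e^(t) + 2)
K′′(t) = 42*e^(t)/(9*e^(2*t) + 12*e^(t) + 4)
K′′′(t) = (-126*e^(2*t) + 84*e^(t))/(27*e^(3*t) + 54*e^(2*t) + 36*e^(t) + 8)
K′′′′(t) = (378*e^(3*t) - 1008*e^(2*t) + 168*e^(t))/(81*e^(4*t) + 216*e^(3*t) + 216*e^(2*t) + 96*e^(t) + 16)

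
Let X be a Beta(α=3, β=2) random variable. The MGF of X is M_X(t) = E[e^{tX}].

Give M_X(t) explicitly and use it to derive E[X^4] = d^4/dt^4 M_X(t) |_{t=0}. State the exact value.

M_X(t) = ₁F₁(3; 5; t)
M′(t) = 3*₁F₁(4; 6; t)/5
M′′(t) = 2*₁F₁(5; 7; t)/5
M′′′(t) = 2*₁F₁(6; 8; t)/7
M′′′′(t) = 3*₁F₁(7; 9; t)/14

E[X^4] = M′′′′(0) = 3/14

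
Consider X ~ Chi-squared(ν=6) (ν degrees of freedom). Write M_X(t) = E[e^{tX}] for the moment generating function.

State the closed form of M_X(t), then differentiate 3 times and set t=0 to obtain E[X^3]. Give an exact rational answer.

M_X(t) = (1 - 2*t)^(-3)
M′(t) = 6/(16*t^4 - 32*t^3 + 24*t^2 - 8*t + 1)
M′′(t) = -48/(32*t^5 - 80*t^4 + 80*t^3 - 40*t^2 + 10*t - 1)
M′′′(t) = 480/(64*t^6 - 192*t^5 + 240*t^4 - 160*t^3 + 60*t^2 - 12*t + 1)

E[X^3] = M′′′(0) = 480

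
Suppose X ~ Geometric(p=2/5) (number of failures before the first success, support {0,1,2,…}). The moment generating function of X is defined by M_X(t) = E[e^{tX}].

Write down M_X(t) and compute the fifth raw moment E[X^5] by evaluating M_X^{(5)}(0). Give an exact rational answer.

M_X(t) = 2/(5*(1 - 3*e^(t)/5))
M′(t) = 6*e^(t)/(9*e^(2*t) - 30*e^(t) + 25)
M′′(t) = (-18*e^(2*t) - 30*e^(t))/(27*e^(3*t) - 135*e^(2*t) + 225*e^(t) - 125)
M′′′(t) = (54*e^(3*t) + 360*e^(2*t) + 150*e^(t))/(81*e^(4*t) - 540*e^(3*t) + 1350*e^(2*t) - 1500*e^(t) + 625)
M′′′′(t) = (-162*e^(4*t) - 2970*e^(3*t) - 4950*e^(2*t) - 750*e^(t))/(243*e^(5*t) - 2025*e^(4*t) + 6750*e^(3*t) - 11250*e^(2*t) + 9375*e^(t) - 3125)

E[X^5] = M′′′′′(0) = 5403/2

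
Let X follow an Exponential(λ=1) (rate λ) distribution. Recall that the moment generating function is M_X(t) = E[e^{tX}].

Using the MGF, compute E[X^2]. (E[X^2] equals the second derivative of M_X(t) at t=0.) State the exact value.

M_X(t) = 1/(1 - t)
dM/dt = 1/(t^2 - 2*t + 1)
d^2M/dt^2 = -2/(t^3 - 3*t^2 + 3*t - 1)

E[X^2] = d^2M/dt^2 |_{t=0} = 2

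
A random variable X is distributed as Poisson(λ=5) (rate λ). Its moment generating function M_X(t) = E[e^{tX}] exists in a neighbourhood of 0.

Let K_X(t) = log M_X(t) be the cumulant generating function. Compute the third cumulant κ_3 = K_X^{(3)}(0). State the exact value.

κ_3 = K^(3)(0) = 5

M_X(t) = e^(5*e^(t) - 5)
K_X(t) = log M_X(t) = 5*e^(t) - 5
K^(3)(t) = 5*e^(t)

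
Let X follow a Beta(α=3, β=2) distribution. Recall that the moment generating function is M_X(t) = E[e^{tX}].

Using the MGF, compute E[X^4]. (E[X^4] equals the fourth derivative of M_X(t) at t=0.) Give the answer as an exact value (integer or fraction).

M_X(t) = ₁F₁(3; 5; t)
M^(4)(t) = 3*₁F₁(7; 9; t)/14

E[X^4] = M^(4)(0) = 3/14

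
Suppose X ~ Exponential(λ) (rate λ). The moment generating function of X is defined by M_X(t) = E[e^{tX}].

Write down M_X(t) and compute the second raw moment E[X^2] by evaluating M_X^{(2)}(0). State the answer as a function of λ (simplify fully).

M_X(t) = λ/(λ - t)
M′(t) = λ/(λ^2 - 2*λ*t + t^2)
M′′(t) = -2*λ/(-λ^3 + 3*λ^2*t - 3*λ*t^2 + t^3)

E[X^2] = M′′(0) = 2/λ^2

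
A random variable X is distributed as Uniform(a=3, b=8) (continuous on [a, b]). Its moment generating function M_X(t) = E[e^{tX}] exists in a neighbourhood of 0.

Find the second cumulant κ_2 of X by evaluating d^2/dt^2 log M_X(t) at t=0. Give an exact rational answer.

κ_2 = K′′(0) = 25/12

M_X(t) = (e^(8*t) - e^(3*t))/(5*t)
K_X(t) = log M_X(t) = -log(t) + log(e^(8*t) - e^(3*t)) - log(5)
K′(t) = (8*t*e^(5*t) - 3*t - e^(5*t) + 1)/(t*e^(5*t) - t)
K′′(t) = (-25*t^2*e^(5*t) + e^(10*t) - 2*e^(5*t) + 1)/(t^2*e^(10*t) - 2*t^2*e^(5*t) + t^2)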